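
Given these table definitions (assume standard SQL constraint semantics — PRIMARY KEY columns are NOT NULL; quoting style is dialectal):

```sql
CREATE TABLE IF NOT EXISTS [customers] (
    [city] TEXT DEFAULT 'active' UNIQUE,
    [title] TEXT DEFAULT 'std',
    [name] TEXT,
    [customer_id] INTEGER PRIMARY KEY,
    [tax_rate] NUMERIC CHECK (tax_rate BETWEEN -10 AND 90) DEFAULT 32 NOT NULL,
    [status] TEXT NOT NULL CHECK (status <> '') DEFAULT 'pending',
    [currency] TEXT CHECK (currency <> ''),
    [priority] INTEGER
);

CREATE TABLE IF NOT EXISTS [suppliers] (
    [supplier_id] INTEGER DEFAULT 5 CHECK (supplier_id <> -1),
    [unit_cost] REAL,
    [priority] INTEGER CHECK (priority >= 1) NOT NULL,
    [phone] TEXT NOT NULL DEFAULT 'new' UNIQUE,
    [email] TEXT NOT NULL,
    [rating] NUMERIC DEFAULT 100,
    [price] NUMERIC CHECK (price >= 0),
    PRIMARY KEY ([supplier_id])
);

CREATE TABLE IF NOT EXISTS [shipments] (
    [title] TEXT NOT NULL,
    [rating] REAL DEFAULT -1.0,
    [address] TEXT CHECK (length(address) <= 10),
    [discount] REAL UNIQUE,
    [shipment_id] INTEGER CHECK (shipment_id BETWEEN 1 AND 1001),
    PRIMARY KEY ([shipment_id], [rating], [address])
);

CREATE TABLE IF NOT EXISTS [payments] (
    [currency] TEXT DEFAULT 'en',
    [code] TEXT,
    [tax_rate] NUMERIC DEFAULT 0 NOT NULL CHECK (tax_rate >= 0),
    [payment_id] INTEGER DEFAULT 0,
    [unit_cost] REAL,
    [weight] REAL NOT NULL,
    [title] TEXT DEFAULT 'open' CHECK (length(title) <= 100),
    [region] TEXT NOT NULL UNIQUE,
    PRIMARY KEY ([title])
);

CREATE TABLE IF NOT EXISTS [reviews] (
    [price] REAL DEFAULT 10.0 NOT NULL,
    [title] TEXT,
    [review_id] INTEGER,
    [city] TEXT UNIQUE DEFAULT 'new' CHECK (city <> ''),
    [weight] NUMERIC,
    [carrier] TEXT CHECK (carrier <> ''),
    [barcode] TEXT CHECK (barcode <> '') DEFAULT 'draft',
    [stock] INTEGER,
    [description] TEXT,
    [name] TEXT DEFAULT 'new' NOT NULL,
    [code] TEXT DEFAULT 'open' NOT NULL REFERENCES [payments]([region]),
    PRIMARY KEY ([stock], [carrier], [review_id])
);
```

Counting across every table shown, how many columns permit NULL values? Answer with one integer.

18

customers: 5 nullable (city, title, name, currency, priority — PK (customer_id) and explicit NOT NULL columns excluded).
suppliers: 3 nullable (unit_cost, rating, price — PK (supplier_id) and explicit NOT NULL columns excluded).
shipments: 1 nullable (discount — PK (shipment_id, rating, address) and explicit NOT NULL columns excluded).
payments: 4 nullable (currency, code, payment_id, unit_cost — PK (title) and explicit NOT NULL columns excluded).
reviews: 5 nullable (title, city, weight, barcode, description — PK (stock, carrier, review_id) and explicit NOT NULL columns excluded).
Total: 5 + 3 + 1 + 4 + 5 = 18.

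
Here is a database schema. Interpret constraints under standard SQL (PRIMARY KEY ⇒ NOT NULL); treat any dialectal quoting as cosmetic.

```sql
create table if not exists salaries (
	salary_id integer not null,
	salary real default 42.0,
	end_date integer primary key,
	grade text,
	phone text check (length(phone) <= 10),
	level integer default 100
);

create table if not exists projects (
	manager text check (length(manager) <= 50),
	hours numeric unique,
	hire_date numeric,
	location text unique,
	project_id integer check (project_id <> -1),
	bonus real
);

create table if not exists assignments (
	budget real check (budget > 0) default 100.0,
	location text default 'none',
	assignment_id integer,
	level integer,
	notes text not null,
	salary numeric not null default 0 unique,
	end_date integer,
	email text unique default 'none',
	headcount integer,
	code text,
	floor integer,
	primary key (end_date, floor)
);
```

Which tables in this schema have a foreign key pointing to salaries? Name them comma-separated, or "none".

No REFERENCES clause anywhere in the schema names salaries.

none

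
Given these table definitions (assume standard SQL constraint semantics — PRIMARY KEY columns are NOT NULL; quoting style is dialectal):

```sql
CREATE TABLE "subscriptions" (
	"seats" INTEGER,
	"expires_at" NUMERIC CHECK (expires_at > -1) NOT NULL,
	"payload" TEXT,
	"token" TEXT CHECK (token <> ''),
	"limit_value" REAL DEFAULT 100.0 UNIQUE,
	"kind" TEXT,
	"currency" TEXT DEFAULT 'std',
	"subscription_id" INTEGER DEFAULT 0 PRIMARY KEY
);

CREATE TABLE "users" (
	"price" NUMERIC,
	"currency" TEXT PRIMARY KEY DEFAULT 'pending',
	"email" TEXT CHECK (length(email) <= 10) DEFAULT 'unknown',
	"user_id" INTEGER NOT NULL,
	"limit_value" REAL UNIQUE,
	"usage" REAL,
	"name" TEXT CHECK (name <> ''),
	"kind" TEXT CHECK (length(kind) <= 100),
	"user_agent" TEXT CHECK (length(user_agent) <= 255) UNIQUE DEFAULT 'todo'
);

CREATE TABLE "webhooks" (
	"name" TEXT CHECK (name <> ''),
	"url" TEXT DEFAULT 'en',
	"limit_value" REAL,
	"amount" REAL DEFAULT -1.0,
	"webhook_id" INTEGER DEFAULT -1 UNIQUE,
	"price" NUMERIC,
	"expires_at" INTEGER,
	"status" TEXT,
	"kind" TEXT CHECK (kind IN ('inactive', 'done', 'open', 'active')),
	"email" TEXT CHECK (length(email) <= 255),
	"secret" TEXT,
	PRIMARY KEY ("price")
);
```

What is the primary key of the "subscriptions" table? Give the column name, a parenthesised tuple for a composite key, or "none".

subscription_id is declared PRIMARY KEY inline on the column.

subscription_id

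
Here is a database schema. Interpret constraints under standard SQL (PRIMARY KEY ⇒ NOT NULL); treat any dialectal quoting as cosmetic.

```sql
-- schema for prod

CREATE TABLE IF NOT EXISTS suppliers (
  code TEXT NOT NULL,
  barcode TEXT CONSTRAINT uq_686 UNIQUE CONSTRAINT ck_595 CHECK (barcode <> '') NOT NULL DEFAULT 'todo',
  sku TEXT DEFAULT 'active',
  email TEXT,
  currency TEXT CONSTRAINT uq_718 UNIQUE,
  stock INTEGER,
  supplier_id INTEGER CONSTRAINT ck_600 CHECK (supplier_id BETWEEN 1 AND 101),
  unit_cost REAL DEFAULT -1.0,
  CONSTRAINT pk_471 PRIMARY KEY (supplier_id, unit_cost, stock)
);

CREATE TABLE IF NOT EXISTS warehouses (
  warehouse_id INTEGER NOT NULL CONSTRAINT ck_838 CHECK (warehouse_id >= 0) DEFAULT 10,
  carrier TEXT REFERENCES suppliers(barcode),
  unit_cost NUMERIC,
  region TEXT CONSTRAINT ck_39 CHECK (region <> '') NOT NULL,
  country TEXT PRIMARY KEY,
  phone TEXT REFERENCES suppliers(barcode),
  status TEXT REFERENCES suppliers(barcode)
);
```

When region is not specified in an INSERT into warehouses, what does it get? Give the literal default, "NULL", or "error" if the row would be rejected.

region has no DEFAULT clause.
Omitting it would insert NULL, but it is declared NOT NULL, so the INSERT fails.

error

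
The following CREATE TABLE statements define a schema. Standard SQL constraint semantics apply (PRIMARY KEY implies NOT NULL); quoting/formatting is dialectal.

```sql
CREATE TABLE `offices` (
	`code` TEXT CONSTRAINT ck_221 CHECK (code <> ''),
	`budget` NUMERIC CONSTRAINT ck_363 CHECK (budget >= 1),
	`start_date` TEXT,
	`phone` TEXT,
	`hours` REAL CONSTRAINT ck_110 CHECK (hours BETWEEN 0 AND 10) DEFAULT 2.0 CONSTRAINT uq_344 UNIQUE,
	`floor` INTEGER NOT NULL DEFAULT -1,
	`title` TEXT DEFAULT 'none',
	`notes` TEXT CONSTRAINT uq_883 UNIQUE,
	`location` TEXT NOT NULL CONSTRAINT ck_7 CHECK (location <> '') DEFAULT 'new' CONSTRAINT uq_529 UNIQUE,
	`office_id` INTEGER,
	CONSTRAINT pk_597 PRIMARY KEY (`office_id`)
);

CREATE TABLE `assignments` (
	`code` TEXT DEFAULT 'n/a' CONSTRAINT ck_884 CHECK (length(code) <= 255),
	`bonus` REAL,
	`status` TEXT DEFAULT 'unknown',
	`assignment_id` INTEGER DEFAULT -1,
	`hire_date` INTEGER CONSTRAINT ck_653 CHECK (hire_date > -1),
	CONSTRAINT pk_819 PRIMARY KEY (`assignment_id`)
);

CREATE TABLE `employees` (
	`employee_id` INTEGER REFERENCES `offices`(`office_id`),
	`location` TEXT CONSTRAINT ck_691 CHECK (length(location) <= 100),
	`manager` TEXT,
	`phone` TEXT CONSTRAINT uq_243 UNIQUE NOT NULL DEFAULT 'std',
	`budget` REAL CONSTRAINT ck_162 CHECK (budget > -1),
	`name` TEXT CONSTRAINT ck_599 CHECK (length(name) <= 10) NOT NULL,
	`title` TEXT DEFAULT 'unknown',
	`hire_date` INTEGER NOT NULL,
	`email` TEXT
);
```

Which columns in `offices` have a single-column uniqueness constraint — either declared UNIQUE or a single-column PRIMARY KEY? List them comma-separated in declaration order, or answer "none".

- code: no UNIQUE or single-column PK constraint.
- budget: no UNIQUE or single-column PK constraint.
- start_date: no UNIQUE or single-column PK constraint.
- phone: no UNIQUE or single-column PK constraint.
- hours: declared UNIQUE → unique.
- floor: no UNIQUE or single-column PK constraint.
- title: no UNIQUE or single-column PK constraint.
- notes: declared UNIQUE → unique.
- location: declared UNIQUE → unique.
- office_id: single-column PRIMARY KEY → unique.

hours, notes, location, office_id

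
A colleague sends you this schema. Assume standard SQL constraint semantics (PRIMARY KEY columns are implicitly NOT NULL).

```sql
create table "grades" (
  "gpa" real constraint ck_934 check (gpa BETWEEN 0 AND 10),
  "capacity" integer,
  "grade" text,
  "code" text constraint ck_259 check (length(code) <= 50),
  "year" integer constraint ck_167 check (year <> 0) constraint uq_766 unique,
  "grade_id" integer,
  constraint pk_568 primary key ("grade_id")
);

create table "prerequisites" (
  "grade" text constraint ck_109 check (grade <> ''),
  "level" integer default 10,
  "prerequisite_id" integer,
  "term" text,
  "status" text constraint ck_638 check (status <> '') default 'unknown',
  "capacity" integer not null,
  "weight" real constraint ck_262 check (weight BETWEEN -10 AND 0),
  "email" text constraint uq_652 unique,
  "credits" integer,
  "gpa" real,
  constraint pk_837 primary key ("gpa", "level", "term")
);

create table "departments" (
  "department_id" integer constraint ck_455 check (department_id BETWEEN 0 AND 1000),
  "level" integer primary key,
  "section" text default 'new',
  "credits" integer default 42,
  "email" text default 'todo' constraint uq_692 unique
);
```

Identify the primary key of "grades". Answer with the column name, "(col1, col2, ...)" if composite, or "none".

grade_id is declared PRIMARY KEY as a table-level PRIMARY KEY clause.

grade_id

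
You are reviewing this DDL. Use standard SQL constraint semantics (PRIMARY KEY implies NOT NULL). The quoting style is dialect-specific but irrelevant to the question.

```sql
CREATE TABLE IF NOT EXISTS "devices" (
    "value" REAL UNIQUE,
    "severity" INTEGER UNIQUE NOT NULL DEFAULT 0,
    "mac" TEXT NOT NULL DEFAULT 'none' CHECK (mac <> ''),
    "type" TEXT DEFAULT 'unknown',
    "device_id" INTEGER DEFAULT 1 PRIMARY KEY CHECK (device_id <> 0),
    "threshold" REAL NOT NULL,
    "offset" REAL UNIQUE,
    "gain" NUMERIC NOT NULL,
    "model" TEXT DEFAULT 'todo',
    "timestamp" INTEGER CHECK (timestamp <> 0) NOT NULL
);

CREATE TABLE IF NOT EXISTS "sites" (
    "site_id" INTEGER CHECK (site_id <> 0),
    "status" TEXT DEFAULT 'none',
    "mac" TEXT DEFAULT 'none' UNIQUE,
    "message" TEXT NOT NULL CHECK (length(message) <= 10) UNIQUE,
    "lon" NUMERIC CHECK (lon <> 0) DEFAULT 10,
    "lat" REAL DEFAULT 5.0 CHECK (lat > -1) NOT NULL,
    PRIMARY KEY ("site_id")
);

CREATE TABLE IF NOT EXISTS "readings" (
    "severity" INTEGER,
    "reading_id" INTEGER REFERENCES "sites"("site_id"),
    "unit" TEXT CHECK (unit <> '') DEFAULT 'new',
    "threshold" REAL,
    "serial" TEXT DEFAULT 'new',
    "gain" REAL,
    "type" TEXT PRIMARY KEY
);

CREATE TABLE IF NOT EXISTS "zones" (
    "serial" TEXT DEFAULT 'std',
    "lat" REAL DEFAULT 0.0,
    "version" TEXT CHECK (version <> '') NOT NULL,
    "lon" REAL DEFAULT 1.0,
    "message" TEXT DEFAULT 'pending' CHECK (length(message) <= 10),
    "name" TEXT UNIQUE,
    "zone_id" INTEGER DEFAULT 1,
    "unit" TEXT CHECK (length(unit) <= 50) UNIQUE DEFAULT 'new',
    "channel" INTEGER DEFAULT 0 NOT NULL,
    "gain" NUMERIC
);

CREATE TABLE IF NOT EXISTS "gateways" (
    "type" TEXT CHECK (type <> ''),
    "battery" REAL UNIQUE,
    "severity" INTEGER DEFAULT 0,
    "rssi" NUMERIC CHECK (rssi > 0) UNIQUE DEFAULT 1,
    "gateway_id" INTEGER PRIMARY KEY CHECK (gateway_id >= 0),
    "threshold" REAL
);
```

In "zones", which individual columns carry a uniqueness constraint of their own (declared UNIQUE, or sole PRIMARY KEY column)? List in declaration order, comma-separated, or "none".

- serial: no UNIQUE or single-column PK constraint.
- lat: no UNIQUE or single-column PK constraint.
- version: no UNIQUE or single-column PK constraint.
- lon: no UNIQUE or single-column PK constraint.
- message: no UNIQUE or single-column PK constraint.
- name: declared UNIQUE → unique.
- zone_id: no UNIQUE or single-column PK constraint.
- unit: declared UNIQUE → unique.
- channel: no UNIQUE or single-column PK constraint.
- gain: no UNIQUE or single-column PK constraint.

name, unit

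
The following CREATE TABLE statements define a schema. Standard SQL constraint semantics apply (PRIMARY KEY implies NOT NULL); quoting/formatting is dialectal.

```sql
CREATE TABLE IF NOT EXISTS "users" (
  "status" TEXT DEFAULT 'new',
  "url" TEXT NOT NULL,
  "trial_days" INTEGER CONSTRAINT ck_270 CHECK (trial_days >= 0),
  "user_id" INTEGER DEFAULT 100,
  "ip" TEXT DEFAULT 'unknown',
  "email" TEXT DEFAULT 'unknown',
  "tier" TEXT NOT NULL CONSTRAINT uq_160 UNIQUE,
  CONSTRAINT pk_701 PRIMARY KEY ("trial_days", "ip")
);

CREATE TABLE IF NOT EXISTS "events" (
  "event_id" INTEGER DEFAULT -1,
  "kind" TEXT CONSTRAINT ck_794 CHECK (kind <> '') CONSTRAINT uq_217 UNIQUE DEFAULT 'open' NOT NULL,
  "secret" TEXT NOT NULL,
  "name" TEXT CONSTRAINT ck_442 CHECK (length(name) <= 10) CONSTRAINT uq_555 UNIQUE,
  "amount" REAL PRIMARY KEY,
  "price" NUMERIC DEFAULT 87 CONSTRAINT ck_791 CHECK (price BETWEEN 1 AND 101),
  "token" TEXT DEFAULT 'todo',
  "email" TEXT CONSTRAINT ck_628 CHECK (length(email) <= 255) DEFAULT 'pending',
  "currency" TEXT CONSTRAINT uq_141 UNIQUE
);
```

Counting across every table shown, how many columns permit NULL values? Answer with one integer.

users: 3 nullable (status, user_id, email — PK (trial_days, ip) and explicit NOT NULL columns excluded).
events: 6 nullable (event_id, name, price, token, email, currency — PK (amount) and explicit NOT NULL columns excluded).
Total: 3 + 6 = 9.

9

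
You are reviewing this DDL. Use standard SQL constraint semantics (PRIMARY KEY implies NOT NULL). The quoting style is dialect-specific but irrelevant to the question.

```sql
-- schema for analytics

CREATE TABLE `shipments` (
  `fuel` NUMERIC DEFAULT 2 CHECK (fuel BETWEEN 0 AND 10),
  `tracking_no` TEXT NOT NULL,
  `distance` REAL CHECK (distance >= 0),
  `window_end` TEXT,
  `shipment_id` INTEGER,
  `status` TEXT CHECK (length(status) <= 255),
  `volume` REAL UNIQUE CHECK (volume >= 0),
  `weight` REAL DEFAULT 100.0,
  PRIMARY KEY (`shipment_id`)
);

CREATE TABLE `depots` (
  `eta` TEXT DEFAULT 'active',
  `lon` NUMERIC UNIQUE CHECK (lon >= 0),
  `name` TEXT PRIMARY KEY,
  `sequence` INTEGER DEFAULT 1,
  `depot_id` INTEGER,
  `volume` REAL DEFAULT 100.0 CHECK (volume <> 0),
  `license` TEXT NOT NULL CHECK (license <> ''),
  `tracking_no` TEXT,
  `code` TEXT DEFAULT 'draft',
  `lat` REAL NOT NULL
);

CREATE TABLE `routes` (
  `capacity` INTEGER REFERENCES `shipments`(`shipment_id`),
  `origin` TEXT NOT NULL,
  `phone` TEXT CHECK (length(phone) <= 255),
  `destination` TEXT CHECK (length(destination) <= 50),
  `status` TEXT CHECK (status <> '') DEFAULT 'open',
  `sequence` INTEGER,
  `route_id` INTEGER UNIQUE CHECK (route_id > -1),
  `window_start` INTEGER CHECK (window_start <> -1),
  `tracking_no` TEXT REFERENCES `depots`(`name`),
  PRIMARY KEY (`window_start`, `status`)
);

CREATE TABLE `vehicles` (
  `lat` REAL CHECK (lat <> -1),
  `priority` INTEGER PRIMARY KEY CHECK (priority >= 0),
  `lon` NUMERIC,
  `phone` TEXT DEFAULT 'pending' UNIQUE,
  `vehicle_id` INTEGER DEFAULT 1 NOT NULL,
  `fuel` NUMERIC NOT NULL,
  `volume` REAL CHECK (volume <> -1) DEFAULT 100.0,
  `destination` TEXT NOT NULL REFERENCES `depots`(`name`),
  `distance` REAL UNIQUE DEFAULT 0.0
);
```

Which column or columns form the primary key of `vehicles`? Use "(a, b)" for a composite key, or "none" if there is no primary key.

priority

priority is declared PRIMARY KEY inline on the column.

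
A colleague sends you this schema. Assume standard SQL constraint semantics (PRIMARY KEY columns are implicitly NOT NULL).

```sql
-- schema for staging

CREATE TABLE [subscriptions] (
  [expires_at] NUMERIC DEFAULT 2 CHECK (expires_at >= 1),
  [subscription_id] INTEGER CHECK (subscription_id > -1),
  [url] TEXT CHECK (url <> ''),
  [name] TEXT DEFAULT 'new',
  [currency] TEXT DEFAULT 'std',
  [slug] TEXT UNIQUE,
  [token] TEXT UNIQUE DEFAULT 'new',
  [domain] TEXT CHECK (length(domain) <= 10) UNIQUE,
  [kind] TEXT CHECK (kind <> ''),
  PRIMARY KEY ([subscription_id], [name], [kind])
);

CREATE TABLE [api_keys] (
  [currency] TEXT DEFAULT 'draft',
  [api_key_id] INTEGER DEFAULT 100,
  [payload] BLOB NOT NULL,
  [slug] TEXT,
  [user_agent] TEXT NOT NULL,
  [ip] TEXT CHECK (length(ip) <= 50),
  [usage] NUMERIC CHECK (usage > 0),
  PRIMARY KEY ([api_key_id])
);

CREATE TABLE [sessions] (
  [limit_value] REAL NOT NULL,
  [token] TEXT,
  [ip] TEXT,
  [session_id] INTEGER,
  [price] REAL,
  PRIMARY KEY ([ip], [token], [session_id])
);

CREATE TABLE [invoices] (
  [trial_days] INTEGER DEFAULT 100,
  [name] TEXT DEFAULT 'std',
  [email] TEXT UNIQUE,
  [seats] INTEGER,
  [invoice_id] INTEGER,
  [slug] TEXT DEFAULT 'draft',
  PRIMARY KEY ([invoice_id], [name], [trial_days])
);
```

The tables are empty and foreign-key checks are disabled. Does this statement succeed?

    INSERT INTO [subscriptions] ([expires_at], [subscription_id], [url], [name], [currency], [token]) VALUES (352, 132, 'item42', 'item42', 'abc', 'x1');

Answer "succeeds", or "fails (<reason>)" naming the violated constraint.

fails (NOT NULL on kind)

kind is omitted from the column list and has no DEFAULT, so it would receive NULL.
But kind is part of the PRIMARY KEY (implied NOT NULL).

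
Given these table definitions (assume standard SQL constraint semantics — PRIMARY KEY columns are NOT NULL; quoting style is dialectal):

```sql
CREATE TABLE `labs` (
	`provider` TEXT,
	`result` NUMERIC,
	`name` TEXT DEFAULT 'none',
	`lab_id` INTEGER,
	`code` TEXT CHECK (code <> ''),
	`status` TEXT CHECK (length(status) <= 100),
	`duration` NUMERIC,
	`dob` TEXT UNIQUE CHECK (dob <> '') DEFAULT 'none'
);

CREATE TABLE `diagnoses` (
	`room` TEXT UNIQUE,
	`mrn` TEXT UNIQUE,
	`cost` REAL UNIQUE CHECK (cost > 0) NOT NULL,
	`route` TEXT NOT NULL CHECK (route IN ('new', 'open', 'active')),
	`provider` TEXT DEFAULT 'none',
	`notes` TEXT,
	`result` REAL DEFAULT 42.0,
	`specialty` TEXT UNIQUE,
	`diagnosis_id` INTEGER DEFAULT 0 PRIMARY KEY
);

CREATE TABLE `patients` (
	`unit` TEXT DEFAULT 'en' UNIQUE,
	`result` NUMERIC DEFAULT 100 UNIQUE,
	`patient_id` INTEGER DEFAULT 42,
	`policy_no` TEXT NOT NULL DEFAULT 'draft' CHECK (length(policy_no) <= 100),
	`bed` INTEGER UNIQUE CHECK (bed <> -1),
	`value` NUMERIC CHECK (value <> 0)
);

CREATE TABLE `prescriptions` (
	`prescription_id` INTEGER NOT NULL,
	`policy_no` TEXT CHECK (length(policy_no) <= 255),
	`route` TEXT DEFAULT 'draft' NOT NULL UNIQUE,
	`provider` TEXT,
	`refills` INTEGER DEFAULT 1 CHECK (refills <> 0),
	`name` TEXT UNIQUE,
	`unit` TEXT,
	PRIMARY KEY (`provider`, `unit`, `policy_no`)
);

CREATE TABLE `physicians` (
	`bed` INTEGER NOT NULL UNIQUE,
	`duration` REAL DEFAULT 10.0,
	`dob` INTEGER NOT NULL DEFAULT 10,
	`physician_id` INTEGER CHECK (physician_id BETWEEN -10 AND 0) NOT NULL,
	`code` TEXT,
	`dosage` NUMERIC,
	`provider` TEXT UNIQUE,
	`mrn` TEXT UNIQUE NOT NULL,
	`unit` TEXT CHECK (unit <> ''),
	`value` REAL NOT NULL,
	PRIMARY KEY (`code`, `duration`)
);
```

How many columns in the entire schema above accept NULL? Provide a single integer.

24

labs: 8 nullable (provider, result, name, lab_id, code, status, duration, dob — PK none and explicit NOT NULL columns excluded).
diagnoses: 6 nullable (room, mrn, provider, notes, result, specialty — PK (diagnosis_id) and explicit NOT NULL columns excluded).
patients: 5 nullable (unit, result, patient_id, bed, value — PK none and explicit NOT NULL columns excluded).
prescriptions: 2 nullable (refills, name — PK (provider, unit, policy_no) and explicit NOT NULL columns excluded).
physicians: 3 nullable (dosage, provider, unit — PK (code, duration) and explicit NOT NULL columns excluded).
Total: 8 + 6 + 5 + 2 + 3 = 24.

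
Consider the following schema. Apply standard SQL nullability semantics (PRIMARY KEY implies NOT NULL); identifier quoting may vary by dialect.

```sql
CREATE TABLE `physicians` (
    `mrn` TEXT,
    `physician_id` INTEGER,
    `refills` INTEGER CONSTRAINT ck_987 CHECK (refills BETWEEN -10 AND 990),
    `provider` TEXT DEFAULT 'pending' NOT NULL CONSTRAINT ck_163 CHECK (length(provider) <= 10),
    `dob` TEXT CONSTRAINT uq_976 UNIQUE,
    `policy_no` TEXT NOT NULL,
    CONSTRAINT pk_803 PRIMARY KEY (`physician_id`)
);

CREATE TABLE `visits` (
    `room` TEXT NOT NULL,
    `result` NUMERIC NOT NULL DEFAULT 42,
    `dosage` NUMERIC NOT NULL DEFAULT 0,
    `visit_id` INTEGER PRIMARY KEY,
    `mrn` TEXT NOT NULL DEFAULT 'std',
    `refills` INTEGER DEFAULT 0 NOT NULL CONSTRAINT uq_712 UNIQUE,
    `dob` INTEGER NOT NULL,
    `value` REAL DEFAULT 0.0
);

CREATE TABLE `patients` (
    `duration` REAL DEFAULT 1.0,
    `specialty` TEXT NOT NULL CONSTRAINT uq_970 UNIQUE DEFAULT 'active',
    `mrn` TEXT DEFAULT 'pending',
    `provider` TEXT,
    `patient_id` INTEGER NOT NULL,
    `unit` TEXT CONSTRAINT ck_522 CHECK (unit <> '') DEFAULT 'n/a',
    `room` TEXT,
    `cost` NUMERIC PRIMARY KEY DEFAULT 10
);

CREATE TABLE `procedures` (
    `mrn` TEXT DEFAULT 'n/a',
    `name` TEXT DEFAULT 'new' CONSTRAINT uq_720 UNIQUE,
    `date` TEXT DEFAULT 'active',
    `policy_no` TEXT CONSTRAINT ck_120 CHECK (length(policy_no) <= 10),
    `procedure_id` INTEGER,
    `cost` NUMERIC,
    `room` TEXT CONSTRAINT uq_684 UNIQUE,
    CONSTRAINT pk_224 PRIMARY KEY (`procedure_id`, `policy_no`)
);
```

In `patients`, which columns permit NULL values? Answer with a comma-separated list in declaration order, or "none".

- duration: DEFAULT only fills an omitted column; an explicit NULL is still allowed → nullable.
- specialty: declared NOT NULL → not nullable.
- mrn: DEFAULT only fills an omitted column; an explicit NULL is still allowed → nullable.
- provider: no NOT NULL constraint applies → nullable.
- patient_id: declared NOT NULL → not nullable.
- unit: CHECK does not forbid NULL (a CHECK constraint passes when its expression is NULL) → nullable.
- room: no NOT NULL constraint applies → nullable.
- cost: part of the PRIMARY KEY, which implies NOT NULL → not nullable.

duration, mrn, provider, unit, room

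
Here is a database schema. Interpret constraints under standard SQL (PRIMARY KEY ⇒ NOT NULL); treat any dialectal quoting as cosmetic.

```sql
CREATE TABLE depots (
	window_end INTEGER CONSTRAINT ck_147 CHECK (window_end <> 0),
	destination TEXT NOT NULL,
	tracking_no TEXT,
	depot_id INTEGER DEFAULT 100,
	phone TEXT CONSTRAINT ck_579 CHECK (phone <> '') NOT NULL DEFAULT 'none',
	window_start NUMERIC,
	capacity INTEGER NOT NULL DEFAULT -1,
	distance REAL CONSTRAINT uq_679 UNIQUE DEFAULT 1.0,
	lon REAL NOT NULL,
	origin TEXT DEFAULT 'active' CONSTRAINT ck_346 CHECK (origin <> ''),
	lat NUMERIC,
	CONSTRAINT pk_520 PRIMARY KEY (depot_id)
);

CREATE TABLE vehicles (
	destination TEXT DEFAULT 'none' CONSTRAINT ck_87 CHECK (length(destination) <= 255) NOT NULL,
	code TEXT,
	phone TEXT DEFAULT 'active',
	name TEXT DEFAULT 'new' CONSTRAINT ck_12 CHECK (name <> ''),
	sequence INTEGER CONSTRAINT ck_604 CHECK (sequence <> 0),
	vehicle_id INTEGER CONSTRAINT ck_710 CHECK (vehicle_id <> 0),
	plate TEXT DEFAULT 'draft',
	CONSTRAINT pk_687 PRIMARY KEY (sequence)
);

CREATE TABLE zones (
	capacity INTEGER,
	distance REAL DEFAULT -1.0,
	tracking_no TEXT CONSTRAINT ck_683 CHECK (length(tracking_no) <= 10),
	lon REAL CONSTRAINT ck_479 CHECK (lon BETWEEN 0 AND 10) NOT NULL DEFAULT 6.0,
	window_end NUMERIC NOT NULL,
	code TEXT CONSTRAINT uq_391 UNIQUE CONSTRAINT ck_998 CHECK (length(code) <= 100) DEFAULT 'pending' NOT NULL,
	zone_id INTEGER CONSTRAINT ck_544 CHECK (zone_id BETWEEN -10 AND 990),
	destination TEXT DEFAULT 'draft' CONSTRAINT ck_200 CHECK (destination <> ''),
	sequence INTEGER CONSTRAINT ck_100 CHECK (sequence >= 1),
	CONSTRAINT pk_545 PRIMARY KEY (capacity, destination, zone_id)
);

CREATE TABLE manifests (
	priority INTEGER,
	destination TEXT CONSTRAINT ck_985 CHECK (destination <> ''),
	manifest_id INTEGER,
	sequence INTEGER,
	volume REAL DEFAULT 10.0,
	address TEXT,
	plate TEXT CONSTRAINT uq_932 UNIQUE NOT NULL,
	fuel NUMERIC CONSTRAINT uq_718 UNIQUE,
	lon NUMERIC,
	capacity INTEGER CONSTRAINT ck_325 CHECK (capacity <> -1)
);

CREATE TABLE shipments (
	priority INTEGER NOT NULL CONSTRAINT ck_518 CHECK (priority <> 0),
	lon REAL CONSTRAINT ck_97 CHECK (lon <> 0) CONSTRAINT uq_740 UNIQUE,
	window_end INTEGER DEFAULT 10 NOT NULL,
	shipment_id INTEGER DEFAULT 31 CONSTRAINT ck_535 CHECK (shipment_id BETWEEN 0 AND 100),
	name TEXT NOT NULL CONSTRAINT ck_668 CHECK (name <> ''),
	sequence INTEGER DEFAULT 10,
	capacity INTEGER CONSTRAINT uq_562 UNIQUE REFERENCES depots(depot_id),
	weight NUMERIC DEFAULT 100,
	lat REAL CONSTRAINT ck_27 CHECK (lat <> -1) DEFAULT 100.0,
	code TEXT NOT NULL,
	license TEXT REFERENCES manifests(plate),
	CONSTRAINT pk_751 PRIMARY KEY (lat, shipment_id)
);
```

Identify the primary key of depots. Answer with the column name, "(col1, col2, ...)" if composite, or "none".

depot_id

depot_id is declared PRIMARY KEY as a table-level PRIMARY KEY clause.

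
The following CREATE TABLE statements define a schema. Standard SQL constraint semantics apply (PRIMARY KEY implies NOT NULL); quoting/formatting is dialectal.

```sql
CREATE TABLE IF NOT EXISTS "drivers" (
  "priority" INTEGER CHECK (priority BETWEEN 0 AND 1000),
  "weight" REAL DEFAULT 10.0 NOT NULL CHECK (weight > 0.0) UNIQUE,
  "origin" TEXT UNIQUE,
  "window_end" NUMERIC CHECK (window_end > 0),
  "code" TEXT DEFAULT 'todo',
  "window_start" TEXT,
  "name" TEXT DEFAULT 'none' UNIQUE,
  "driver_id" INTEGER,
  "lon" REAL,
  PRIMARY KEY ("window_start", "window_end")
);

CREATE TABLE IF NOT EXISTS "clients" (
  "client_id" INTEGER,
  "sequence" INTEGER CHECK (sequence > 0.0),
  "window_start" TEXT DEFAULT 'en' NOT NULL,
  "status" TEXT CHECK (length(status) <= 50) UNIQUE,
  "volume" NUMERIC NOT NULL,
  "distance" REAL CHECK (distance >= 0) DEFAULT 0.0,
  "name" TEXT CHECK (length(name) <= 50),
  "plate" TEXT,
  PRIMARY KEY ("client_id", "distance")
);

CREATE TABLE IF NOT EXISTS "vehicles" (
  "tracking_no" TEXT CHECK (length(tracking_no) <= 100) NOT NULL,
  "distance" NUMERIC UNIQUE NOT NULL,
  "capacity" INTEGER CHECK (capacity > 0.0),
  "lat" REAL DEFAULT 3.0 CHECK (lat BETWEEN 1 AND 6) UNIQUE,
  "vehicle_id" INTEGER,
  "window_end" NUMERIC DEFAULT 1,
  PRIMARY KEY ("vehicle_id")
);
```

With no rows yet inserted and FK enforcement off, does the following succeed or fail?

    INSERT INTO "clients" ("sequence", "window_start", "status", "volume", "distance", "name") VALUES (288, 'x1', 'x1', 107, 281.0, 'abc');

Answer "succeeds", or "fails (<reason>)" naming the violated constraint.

fails (NOT NULL on client_id)

client_id is omitted from the column list and has no DEFAULT, so it would receive NULL.
But client_id is part of the PRIMARY KEY (implied NOT NULL).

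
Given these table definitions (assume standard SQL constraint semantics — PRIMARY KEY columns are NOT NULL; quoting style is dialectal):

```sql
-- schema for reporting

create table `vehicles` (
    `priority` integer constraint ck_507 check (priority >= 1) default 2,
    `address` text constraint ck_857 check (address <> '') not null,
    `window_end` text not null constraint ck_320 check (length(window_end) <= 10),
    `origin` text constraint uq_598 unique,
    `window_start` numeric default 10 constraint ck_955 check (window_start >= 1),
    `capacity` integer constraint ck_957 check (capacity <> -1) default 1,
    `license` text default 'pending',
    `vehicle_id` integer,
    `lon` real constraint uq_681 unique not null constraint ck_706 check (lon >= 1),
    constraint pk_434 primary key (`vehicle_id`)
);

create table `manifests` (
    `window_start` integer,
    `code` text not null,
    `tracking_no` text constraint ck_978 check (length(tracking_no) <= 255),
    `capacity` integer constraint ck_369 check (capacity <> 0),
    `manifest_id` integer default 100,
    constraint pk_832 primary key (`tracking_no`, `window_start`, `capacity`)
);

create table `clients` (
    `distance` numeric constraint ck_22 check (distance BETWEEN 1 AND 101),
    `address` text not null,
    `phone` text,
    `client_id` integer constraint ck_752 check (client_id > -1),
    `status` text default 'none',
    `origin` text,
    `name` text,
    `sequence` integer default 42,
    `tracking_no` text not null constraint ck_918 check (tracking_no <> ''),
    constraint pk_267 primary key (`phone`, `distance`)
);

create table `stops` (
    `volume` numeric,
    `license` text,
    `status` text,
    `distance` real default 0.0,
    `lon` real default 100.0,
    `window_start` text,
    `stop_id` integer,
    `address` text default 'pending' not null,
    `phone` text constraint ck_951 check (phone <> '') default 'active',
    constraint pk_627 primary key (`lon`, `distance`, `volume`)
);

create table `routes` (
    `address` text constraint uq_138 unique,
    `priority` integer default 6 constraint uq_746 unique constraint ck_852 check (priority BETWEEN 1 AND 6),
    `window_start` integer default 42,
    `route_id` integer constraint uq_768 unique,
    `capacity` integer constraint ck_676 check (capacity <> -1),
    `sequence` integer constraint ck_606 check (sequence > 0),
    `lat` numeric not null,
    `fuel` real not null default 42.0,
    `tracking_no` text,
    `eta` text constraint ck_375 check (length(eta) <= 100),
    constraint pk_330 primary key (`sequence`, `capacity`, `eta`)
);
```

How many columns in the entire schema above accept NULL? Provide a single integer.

21

vehicles: 5 nullable (priority, origin, window_start, capacity, license — PK (vehicle_id) and explicit NOT NULL columns excluded).
manifests: 1 nullable (manifest_id — PK (tracking_no, window_start, capacity) and explicit NOT NULL columns excluded).
clients: 5 nullable (client_id, status, origin, name, sequence — PK (phone, distance) and explicit NOT NULL columns excluded).
stops: 5 nullable (license, status, window_start, stop_id, phone — PK (lon, distance, volume) and explicit NOT NULL columns excluded).
routes: 5 nullable (address, priority, window_start, route_id, tracking_no — PK (sequence, capacity, eta) and explicit NOT NULL columns excluded).
Total: 5 + 1 + 5 + 5 + 5 = 21.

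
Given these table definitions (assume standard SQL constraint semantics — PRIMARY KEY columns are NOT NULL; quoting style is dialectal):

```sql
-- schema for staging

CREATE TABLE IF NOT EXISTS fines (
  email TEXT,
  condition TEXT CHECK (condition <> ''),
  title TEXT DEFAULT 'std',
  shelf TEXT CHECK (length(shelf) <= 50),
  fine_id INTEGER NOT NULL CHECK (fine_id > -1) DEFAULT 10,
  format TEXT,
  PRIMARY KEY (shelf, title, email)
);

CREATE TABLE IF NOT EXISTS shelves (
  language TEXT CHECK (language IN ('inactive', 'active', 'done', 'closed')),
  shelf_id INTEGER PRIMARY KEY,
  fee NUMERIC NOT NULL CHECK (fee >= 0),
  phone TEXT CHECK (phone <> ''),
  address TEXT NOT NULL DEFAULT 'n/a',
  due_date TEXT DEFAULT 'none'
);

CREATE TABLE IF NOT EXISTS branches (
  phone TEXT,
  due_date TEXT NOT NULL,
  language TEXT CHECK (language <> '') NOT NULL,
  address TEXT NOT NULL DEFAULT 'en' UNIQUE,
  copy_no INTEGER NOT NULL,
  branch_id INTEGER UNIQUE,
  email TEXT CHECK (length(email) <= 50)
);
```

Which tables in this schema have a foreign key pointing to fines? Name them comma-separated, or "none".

none

No REFERENCES clause anywhere in the schema names fines.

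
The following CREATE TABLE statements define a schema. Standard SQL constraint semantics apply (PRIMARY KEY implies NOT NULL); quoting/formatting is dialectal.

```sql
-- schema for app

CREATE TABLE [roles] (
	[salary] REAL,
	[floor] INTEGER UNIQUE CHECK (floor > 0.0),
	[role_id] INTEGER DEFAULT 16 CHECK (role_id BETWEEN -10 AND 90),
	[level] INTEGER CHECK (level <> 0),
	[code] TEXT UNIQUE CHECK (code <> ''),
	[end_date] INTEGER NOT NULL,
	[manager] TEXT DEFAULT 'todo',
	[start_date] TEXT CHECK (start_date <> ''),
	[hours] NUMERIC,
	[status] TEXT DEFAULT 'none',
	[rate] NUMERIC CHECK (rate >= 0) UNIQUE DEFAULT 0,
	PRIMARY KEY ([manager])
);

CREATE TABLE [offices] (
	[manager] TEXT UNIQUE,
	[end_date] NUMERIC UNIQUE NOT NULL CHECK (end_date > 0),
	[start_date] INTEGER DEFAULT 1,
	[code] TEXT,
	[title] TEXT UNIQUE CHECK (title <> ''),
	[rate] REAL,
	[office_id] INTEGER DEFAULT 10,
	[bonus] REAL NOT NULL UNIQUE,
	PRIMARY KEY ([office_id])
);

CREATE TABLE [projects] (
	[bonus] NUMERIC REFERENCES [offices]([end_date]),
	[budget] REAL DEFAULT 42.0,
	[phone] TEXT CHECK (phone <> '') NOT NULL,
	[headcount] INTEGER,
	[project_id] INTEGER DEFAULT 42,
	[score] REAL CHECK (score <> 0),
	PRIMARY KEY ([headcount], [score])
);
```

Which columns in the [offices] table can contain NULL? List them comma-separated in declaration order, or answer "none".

- manager: UNIQUE does not imply NOT NULL → nullable.
- end_date: declared NOT NULL → not nullable.
- start_date: DEFAULT only fills an omitted column; an explicit NULL is still allowed → nullable.
- code: no NOT NULL constraint applies → nullable.
- title: CHECK does not forbid NULL (a CHECK constraint passes when its expression is NULL) → nullable.
- rate: no NOT NULL constraint applies → nullable.
- office_id: part of the PRIMARY KEY, which implies NOT NULL → not nullable.
- bonus: declared NOT NULL → not nullable.

manager, start_date, code, title, rate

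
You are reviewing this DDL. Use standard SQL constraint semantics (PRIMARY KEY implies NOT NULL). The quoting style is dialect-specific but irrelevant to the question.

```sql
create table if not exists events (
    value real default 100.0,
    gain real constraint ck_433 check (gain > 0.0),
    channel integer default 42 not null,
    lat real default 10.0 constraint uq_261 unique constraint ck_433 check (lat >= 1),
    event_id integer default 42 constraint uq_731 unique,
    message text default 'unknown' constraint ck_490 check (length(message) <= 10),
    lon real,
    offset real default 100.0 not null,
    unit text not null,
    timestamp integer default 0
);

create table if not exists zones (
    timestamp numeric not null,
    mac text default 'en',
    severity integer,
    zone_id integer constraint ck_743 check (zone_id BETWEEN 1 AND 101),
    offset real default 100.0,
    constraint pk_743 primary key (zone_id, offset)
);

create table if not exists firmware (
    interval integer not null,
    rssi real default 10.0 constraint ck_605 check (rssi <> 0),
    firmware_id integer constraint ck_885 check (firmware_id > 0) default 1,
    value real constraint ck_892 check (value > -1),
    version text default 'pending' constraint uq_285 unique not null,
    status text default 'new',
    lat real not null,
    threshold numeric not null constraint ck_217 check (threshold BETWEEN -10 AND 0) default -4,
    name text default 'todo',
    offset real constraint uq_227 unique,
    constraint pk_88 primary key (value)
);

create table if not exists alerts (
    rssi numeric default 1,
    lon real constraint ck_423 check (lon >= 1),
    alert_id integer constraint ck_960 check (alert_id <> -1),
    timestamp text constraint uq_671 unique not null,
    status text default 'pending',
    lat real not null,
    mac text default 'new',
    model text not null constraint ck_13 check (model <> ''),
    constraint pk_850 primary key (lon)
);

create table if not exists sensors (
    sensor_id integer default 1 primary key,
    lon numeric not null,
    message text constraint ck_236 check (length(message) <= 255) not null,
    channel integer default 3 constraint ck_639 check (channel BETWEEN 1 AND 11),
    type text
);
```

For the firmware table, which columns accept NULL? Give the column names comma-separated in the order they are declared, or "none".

- interval: declared NOT NULL → not nullable.
- rssi: CHECK does not forbid NULL (a CHECK constraint passes when its expression is NULL) → nullable.
- firmware_id: CHECK does not forbid NULL (a CHECK constraint passes when its expression is NULL) → nullable.
- value: part of the PRIMARY KEY, which implies NOT NULL → not nullable.
- version: declared NOT NULL → not nullable.
- status: DEFAULT only fills an omitted column; an explicit NULL is still allowed → nullable.
- lat: declared NOT NULL → not nullable.
- threshold: declared NOT NULL → not nullable.
- name: DEFAULT only fills an omitted column; an explicit NULL is still allowed → nullable.
- offset: UNIQUE does not imply NOT NULL → nullable.

rssi, firmware_id, status, name, offset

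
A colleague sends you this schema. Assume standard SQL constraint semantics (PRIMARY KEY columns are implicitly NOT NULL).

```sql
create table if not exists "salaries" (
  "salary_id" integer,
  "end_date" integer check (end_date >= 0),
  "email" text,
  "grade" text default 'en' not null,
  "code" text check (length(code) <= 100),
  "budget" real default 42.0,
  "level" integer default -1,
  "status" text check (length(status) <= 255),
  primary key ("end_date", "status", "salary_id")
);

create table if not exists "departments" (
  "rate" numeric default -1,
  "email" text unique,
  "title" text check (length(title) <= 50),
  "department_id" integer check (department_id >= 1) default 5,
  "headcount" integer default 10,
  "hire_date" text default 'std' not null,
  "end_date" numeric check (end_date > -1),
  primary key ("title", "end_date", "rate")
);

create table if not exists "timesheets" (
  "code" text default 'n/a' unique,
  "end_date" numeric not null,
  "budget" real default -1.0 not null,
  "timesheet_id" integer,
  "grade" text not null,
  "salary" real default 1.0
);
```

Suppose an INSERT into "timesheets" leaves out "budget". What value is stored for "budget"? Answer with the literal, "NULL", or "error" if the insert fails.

-1.0

budget has an explicit DEFAULT -1.0.
When the column is omitted from an INSERT, that default is used.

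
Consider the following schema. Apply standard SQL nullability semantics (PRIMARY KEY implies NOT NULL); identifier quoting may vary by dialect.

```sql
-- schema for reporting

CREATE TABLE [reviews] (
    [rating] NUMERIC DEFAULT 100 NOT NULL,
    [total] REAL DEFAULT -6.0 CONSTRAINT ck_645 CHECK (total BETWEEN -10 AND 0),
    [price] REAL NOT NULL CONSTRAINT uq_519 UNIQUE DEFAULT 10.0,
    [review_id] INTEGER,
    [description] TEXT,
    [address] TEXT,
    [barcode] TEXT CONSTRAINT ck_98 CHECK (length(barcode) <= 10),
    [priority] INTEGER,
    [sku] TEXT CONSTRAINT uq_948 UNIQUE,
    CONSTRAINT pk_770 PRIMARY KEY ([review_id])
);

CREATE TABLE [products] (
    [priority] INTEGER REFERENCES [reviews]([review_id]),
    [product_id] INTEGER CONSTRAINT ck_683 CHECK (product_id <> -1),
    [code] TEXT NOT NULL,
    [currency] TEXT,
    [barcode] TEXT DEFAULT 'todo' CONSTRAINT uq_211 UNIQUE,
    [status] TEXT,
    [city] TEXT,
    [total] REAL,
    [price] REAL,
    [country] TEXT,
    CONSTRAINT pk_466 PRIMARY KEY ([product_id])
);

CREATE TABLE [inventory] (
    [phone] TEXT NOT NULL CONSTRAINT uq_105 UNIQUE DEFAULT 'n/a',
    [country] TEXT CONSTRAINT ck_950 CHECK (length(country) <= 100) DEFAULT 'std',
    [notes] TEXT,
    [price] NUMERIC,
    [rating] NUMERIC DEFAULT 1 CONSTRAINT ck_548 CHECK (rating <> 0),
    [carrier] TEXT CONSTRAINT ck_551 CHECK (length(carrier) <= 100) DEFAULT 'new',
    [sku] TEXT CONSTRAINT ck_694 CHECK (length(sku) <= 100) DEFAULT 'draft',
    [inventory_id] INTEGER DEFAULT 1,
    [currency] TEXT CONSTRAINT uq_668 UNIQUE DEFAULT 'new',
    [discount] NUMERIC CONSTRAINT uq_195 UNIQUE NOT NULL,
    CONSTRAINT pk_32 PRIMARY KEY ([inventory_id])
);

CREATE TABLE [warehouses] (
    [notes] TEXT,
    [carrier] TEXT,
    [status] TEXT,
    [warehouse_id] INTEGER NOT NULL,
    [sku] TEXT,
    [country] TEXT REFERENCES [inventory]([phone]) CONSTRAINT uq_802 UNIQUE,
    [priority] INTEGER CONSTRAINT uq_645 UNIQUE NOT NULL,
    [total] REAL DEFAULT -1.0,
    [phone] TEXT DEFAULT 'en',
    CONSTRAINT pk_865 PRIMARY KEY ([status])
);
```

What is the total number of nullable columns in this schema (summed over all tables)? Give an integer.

27

reviews: 6 nullable (total, description, address, barcode, priority, sku — PK (review_id) and explicit NOT NULL columns excluded).
products: 8 nullable (priority, currency, barcode, status, city, total, price, country — PK (product_id) and explicit NOT NULL columns excluded).
inventory: 7 nullable (country, notes, price, rating, carrier, sku, currency — PK (inventory_id) and explicit NOT NULL columns excluded).
warehouses: 6 nullable (notes, carrier, sku, country, total, phone — PK (status) and explicit NOT NULL columns excluded).
Total: 6 + 8 + 7 + 6 = 27.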